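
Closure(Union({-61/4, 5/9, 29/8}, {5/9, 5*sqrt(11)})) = {-61/4, 5/9, 29/8, 5*sqrt(11)}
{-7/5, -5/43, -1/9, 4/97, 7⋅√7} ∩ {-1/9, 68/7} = {-1/9}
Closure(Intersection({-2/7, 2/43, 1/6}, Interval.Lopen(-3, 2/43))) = {-2/7, 2/43}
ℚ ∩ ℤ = ℤ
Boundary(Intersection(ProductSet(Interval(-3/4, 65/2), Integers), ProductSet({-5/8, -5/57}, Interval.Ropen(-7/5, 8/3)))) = ProductSet({-5/8, -5/57}, Range(-1, 3, 1))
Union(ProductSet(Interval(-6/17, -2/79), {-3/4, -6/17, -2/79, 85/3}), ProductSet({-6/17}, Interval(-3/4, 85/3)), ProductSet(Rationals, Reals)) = Union(ProductSet(Interval(-6/17, -2/79), {-3/4, -6/17, -2/79, 85/3}), ProductSet(Rationals, Reals))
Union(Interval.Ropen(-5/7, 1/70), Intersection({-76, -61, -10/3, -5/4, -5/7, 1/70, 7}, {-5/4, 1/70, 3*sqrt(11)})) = Union({-5/4}, Interval(-5/7, 1/70))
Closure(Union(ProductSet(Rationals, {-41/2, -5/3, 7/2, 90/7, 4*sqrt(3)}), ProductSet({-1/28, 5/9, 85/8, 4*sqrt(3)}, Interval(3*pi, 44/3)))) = Union(ProductSet({-1/28, 5/9, 85/8, 4*sqrt(3)}, Interval(3*pi, 44/3)), ProductSet(Reals, {-41/2, -5/3, 7/2, 90/7, 4*sqrt(3)}))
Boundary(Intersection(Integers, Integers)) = Integers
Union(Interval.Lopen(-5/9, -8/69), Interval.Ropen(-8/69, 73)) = Interval.open(-5/9, 73)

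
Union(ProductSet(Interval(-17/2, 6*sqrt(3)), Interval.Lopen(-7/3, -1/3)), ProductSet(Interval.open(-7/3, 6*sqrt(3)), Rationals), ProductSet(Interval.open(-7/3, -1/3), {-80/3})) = Union(ProductSet(Interval(-17/2, 6*sqrt(3)), Interval.Lopen(-7/3, -1/3)), ProductSet(Interval.open(-7/3, 6*sqrt(3)), Rationals))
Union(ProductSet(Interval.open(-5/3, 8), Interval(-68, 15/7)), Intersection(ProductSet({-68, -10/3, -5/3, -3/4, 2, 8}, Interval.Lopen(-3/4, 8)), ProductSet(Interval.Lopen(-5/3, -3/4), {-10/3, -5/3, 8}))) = Union(ProductSet({-3/4}, {8}), ProductSet(Interval.open(-5/3, 8), Interval(-68, 15/7)))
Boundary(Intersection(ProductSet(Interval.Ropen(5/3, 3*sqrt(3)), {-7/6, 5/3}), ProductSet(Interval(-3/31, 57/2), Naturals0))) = EmptySet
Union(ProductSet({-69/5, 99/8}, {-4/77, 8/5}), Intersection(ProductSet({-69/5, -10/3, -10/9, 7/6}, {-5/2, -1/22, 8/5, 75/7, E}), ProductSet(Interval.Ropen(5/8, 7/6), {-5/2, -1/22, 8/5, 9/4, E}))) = ProductSet({-69/5, 99/8}, {-4/77, 8/5})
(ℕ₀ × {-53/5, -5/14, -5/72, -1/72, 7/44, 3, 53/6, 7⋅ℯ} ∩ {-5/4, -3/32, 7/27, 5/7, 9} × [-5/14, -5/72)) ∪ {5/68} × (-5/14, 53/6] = ({9} × {-5/14}) ∪ ({5/68} × (-5/14, 53/6])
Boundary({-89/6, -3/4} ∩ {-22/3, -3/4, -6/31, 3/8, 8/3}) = {-3/4}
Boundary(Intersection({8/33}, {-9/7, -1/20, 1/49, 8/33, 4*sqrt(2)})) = {8/33}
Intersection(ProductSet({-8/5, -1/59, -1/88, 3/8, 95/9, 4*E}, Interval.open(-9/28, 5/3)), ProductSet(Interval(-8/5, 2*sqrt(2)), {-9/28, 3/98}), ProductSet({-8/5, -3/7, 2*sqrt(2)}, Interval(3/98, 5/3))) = ProductSet({-8/5}, {3/98})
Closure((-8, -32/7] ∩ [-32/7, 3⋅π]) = {-32/7}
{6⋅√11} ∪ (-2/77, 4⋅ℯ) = (-2/77, 4⋅ℯ) ∪ {6⋅√11}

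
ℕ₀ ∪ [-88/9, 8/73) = [-88/9, 8/73) ∪ ℕ₀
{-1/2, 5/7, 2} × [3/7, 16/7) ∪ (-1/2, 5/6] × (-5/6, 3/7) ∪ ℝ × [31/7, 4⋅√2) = ({-1/2, 5/7, 2} × [3/7, 16/7)) ∪ ((-1/2, 5/6] × (-5/6, 3/7)) ∪ (ℝ × [31/7, 4⋅√2))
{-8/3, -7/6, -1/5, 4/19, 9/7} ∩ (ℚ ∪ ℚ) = {-8/3, -7/6, -1/5, 4/19, 9/7}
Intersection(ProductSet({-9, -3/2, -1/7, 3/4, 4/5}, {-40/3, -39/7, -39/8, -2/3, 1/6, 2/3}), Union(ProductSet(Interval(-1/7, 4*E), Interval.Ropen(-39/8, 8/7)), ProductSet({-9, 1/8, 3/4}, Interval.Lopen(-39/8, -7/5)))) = ProductSet({-1/7, 3/4, 4/5}, {-39/8, -2/3, 1/6, 2/3})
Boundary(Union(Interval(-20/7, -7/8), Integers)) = Union(Complement(Integers, Interval.open(-20/7, -7/8)), {-20/7, -7/8})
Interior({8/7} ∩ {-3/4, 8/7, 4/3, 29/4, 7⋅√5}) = ∅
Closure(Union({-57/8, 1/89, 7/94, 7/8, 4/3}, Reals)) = Reals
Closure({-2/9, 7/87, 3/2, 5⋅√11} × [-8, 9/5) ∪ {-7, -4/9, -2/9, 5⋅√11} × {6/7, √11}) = ({-7, -4/9, -2/9, 5⋅√11} × {6/7, √11}) ∪ ({-2/9, 7/87, 3/2, 5⋅√11} × [-8, 9/5])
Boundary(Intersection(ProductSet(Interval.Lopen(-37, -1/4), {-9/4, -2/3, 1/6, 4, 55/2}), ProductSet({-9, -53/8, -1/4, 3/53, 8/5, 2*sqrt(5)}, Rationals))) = ProductSet({-9, -53/8, -1/4}, {-9/4, -2/3, 1/6, 4, 55/2})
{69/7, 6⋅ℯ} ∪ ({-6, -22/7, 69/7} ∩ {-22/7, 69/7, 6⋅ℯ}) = {-22/7, 69/7, 6⋅ℯ}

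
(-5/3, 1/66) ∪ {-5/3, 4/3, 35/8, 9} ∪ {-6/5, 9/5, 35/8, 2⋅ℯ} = [-5/3, 1/66) ∪ {4/3, 9/5, 35/8, 9, 2⋅ℯ}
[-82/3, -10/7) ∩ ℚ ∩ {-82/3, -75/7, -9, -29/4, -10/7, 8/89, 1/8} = {-82/3, -75/7, -9, -29/4}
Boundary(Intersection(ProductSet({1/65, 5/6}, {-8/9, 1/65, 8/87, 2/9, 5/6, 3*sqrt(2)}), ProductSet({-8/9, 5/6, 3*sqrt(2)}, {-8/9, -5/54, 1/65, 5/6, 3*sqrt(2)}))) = ProductSet({5/6}, {-8/9, 1/65, 5/6, 3*sqrt(2)})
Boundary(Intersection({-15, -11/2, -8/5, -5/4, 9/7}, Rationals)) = {-15, -11/2, -8/5, -5/4, 9/7}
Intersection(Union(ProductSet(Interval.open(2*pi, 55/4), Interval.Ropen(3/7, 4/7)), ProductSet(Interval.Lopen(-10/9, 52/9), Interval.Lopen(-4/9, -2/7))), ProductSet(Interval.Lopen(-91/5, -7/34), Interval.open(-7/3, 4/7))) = ProductSet(Interval.Lopen(-10/9, -7/34), Interval.Lopen(-4/9, -2/7))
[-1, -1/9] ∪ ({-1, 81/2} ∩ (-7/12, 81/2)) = [-1, -1/9]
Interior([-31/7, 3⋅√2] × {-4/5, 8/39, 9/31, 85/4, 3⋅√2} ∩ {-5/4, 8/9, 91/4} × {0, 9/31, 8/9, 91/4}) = ∅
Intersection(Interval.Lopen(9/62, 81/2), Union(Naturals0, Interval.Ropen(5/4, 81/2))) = Union(Interval.Ropen(5/4, 81/2), Range(1, 41, 1))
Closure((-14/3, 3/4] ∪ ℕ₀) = [-14/3, 3/4] ∪ ℕ₀ ∪ (ℕ₀ \ (-14/3, 3/4))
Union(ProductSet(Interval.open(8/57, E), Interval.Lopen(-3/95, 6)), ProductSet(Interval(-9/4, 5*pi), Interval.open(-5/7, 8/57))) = Union(ProductSet(Interval(-9/4, 5*pi), Interval.open(-5/7, 8/57)), ProductSet(Interval.open(8/57, E), Interval.Lopen(-3/95, 6)))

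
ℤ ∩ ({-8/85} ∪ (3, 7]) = {4, 5, 6, 7}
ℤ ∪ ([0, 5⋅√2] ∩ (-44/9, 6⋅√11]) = ℤ ∪ [0, 5⋅√2]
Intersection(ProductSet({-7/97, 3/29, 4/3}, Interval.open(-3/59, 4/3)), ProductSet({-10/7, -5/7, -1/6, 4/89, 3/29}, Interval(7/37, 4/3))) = ProductSet({3/29}, Interval.Ropen(7/37, 4/3))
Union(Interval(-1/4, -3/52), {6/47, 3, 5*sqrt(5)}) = Union({6/47, 3, 5*sqrt(5)}, Interval(-1/4, -3/52))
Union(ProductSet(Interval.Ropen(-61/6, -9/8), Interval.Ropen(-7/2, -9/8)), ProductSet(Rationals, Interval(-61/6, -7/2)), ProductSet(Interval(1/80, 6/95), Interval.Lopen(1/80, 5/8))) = Union(ProductSet(Interval.Ropen(-61/6, -9/8), Interval.Ropen(-7/2, -9/8)), ProductSet(Interval(1/80, 6/95), Interval.Lopen(1/80, 5/8)), ProductSet(Rationals, Interval(-61/6, -7/2)))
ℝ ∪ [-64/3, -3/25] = (-∞, ∞)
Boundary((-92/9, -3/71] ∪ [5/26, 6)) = {-92/9, -3/71, 5/26, 6}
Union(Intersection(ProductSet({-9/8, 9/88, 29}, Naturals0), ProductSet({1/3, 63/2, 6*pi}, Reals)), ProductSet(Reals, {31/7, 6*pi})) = ProductSet(Reals, {31/7, 6*pi})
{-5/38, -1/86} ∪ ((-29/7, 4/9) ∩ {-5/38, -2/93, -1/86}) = {-5/38, -2/93, -1/86}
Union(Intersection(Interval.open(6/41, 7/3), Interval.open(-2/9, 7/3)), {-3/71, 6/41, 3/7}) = Union({-3/71}, Interval.Ropen(6/41, 7/3))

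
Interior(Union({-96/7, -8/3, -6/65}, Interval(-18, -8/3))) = Interval.open(-18, -8/3)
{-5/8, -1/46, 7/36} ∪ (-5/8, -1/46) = [-5/8, -1/46] ∪ {7/36}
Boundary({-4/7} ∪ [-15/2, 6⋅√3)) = {-15/2, 6⋅√3}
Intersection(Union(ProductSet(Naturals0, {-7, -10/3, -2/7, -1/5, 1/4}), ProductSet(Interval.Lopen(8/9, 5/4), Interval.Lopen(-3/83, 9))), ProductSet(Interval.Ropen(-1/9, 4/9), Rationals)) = ProductSet(Range(0, 1, 1), {-7, -10/3, -2/7, -1/5, 1/4})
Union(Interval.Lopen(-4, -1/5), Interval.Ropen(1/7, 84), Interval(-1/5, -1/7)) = Union(Interval.Lopen(-4, -1/7), Interval.Ropen(1/7, 84))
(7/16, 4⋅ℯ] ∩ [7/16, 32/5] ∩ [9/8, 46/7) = [9/8, 32/5]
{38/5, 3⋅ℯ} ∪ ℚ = ℚ ∪ {3⋅ℯ}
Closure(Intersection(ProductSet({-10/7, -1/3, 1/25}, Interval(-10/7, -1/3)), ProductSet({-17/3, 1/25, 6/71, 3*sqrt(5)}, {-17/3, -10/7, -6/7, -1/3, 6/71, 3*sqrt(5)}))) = ProductSet({1/25}, {-10/7, -6/7, -1/3})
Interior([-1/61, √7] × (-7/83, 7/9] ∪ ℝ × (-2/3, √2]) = ℝ × (-2/3, √2)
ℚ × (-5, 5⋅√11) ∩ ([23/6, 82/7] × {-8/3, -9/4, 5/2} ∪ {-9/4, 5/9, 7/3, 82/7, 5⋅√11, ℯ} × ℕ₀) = ({-9/4, 5/9, 7/3, 82/7} × {0, 1, …, 16}) ∪ ((ℚ ∩ [23/6, 82/7]) × {-8/3, -9/4, 5/2})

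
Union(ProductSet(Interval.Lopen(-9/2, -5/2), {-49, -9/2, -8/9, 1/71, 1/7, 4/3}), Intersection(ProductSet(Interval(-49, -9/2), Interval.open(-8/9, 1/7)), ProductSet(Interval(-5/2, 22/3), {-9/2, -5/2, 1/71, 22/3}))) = ProductSet(Interval.Lopen(-9/2, -5/2), {-49, -9/2, -8/9, 1/71, 1/7, 4/3})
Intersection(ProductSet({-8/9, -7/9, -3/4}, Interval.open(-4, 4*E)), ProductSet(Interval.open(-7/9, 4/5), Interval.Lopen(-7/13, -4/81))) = ProductSet({-3/4}, Interval.Lopen(-7/13, -4/81))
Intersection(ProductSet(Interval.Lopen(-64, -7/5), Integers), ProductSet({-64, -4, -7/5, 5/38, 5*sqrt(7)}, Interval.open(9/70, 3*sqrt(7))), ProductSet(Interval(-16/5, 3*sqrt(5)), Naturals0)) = ProductSet({-7/5}, Range(1, 8, 1))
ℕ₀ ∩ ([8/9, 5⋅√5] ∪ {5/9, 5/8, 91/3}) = {1, 2, …, 11}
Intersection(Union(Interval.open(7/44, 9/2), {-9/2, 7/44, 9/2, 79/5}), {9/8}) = {9/8}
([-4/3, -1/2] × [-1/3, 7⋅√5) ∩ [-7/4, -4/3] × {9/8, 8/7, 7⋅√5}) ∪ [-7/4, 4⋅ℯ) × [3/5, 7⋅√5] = [-7/4, 4⋅ℯ) × [3/5, 7⋅√5]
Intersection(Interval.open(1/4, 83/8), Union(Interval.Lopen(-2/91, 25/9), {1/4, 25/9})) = Interval.Lopen(1/4, 25/9)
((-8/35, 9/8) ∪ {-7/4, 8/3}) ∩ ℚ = {-7/4, 8/3} ∪ (ℚ ∩ (-8/35, 9/8))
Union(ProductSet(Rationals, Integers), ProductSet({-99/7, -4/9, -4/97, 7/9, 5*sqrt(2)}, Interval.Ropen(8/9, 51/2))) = Union(ProductSet({-99/7, -4/9, -4/97, 7/9, 5*sqrt(2)}, Interval.Ropen(8/9, 51/2)), ProductSet(Rationals, Integers))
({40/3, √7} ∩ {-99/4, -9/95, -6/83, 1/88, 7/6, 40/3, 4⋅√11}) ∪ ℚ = ℚ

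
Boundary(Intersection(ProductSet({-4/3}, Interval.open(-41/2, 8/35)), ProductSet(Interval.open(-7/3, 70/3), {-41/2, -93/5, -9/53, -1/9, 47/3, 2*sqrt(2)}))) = ProductSet({-4/3}, {-93/5, -9/53, -1/9})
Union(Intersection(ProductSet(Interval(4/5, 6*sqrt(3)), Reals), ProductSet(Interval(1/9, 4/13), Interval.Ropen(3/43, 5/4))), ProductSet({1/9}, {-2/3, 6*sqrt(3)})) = ProductSet({1/9}, {-2/3, 6*sqrt(3)})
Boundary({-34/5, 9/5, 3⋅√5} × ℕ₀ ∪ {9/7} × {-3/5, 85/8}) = ({9/7} × {-3/5, 85/8}) ∪ ({-34/5, 9/5, 3⋅√5} × ℕ₀)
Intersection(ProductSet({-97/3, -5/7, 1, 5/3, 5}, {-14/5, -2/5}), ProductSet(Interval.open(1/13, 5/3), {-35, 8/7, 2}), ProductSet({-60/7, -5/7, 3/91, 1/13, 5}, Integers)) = EmptySet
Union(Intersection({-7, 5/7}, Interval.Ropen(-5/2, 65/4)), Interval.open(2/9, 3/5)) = Union({5/7}, Interval.open(2/9, 3/5))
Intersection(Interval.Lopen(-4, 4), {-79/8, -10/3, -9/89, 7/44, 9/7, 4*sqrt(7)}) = {-10/3, -9/89, 7/44, 9/7}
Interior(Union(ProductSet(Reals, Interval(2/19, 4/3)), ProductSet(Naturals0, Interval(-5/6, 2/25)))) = ProductSet(Reals, Interval.open(2/19, 4/3))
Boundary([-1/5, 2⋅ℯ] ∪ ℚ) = (-∞, -1/5] ∪ [2⋅ℯ, ∞)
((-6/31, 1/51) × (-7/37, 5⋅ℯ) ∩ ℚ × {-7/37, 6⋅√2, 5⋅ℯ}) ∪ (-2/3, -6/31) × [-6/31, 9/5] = ((-2/3, -6/31) × [-6/31, 9/5]) ∪ ((ℚ ∩ (-6/31, 1/51)) × {6⋅√2})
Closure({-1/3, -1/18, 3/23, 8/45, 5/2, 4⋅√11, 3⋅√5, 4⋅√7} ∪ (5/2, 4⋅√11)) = {-1/3, -1/18, 3/23, 8/45} ∪ [5/2, 4⋅√11]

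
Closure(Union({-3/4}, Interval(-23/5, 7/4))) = Interval(-23/5, 7/4)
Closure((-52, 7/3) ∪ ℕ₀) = [-52, 7/3] ∪ ℕ₀ ∪ (ℕ₀ \ (-52, 7/3))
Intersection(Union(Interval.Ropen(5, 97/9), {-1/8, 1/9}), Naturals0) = Range(5, 11, 1)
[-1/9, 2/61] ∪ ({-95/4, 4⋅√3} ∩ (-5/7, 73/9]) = [-1/9, 2/61] ∪ {4⋅√3}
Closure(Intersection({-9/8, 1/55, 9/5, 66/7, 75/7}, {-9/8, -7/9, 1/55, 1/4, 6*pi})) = {-9/8, 1/55}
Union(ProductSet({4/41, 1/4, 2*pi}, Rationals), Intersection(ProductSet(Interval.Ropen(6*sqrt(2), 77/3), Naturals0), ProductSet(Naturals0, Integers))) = Union(ProductSet({4/41, 1/4, 2*pi}, Rationals), ProductSet(Range(9, 26, 1), Naturals0))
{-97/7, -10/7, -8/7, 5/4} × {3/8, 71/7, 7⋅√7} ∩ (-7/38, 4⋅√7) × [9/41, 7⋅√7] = {5/4} × {3/8, 71/7, 7⋅√7}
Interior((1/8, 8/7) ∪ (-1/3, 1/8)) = (-1/3, 1/8) ∪ (1/8, 8/7)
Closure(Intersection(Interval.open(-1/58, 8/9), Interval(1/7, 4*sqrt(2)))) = Interval(1/7, 8/9)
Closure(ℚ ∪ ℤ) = ℝ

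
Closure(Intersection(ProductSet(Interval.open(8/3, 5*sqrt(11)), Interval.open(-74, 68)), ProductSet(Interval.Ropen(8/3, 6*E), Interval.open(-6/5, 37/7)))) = Union(ProductSet({8/3, 6*E}, Interval(-6/5, 37/7)), ProductSet(Interval(8/3, 6*E), {-6/5, 37/7}), ProductSet(Interval.open(8/3, 6*E), Interval.open(-6/5, 37/7)))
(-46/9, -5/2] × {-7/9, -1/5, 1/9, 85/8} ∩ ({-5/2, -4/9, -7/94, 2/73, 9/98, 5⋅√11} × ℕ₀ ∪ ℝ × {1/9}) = (-46/9, -5/2] × {1/9}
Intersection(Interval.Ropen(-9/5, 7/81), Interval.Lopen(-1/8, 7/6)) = Interval.open(-1/8, 7/81)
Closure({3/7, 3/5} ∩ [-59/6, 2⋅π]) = {3/7, 3/5}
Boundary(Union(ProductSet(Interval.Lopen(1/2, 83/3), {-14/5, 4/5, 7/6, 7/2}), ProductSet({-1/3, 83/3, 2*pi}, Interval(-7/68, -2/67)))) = Union(ProductSet({-1/3, 83/3, 2*pi}, Interval(-7/68, -2/67)), ProductSet(Interval(1/2, 83/3), {-14/5, 4/5, 7/6, 7/2}))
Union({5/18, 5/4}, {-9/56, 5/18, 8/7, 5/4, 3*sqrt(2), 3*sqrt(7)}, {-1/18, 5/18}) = {-9/56, -1/18, 5/18, 8/7, 5/4, 3*sqrt(2), 3*sqrt(7)}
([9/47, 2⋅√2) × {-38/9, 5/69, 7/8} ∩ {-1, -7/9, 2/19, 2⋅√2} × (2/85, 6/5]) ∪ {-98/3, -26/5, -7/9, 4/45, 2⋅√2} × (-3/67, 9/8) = {-98/3, -26/5, -7/9, 4/45, 2⋅√2} × (-3/67, 9/8)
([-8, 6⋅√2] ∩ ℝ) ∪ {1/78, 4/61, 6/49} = [-8, 6⋅√2]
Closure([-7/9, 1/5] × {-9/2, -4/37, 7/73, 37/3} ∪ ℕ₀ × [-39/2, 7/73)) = (ℕ₀ × [-39/2, 7/73]) ∪ ([-7/9, 1/5] × {-9/2, -4/37, 7/73, 37/3})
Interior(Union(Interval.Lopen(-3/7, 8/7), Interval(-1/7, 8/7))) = Interval.open(-3/7, 8/7)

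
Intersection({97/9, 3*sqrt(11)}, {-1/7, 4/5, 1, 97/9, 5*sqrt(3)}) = {97/9}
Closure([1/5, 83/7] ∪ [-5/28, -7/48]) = [-5/28, -7/48] ∪ [1/5, 83/7]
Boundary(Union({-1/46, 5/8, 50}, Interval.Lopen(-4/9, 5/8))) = {-4/9, 5/8, 50}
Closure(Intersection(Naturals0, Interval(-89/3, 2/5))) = Range(0, 1, 1)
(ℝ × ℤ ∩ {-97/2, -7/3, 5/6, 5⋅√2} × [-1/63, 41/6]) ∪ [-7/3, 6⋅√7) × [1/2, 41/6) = ({-97/2, -7/3, 5/6, 5⋅√2} × {0, 1, …, 6}) ∪ ([-7/3, 6⋅√7) × [1/2, 41/6))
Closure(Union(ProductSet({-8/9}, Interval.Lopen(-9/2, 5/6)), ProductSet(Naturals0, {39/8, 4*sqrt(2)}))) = Union(ProductSet({-8/9}, Interval(-9/2, 5/6)), ProductSet(Naturals0, {39/8, 4*sqrt(2)}))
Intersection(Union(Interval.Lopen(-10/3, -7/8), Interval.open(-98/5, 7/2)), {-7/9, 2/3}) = {-7/9, 2/3}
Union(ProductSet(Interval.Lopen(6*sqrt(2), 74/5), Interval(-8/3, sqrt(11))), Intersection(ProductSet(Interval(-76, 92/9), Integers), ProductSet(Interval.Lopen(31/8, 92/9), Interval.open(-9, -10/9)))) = Union(ProductSet(Interval.Lopen(31/8, 92/9), Range(-8, -1, 1)), ProductSet(Interval.Lopen(6*sqrt(2), 74/5), Interval(-8/3, sqrt(11))))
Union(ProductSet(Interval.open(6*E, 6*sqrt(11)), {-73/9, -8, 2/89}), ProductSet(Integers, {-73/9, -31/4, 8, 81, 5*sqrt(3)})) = Union(ProductSet(Integers, {-73/9, -31/4, 8, 81, 5*sqrt(3)}), ProductSet(Interval.open(6*E, 6*sqrt(11)), {-73/9, -8, 2/89}))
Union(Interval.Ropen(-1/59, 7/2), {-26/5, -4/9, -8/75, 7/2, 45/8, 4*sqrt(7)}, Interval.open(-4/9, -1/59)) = Union({-26/5, 45/8, 4*sqrt(7)}, Interval(-4/9, 7/2))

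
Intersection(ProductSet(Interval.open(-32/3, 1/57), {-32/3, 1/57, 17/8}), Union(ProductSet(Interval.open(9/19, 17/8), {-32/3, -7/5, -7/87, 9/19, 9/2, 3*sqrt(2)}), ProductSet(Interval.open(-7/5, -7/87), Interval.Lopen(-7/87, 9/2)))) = ProductSet(Interval.open(-7/5, -7/87), {1/57, 17/8})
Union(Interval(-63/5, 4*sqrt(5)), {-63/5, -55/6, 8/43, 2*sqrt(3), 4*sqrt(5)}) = Interval(-63/5, 4*sqrt(5))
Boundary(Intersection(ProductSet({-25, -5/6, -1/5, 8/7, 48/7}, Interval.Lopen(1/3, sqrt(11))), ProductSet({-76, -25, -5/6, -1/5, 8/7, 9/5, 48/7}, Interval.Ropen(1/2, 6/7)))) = ProductSet({-25, -5/6, -1/5, 8/7, 48/7}, Interval(1/2, 6/7))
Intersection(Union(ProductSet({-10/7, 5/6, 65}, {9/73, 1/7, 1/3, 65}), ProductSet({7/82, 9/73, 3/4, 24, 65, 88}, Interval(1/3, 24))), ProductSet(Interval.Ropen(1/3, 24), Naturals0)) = Union(ProductSet({3/4}, Range(1, 25, 1)), ProductSet({5/6}, {65}))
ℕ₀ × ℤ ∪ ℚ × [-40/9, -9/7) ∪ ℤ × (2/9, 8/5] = (ℕ₀ × ℤ) ∪ (ℤ × (2/9, 8/5]) ∪ (ℚ × [-40/9, -9/7))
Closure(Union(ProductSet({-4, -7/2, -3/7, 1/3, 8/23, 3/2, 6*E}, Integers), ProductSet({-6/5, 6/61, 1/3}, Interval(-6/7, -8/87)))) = Union(ProductSet({-6/5, 6/61, 1/3}, Interval(-6/7, -8/87)), ProductSet({-4, -7/2, -3/7, 1/3, 8/23, 3/2, 6*E}, Integers))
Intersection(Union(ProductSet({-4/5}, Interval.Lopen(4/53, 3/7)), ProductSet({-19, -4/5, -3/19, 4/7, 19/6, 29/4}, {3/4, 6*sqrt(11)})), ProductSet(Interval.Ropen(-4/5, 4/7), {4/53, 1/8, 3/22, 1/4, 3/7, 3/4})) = Union(ProductSet({-4/5}, {1/8, 3/22, 1/4, 3/7}), ProductSet({-4/5, -3/19}, {3/4}))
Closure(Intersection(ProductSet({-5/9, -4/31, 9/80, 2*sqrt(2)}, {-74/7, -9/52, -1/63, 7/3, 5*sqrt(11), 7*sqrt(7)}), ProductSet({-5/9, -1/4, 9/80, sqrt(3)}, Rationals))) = ProductSet({-5/9, 9/80}, {-74/7, -9/52, -1/63, 7/3})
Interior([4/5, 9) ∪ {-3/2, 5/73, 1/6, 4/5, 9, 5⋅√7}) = (4/5, 9)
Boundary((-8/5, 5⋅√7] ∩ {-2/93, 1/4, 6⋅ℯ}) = {-2/93, 1/4}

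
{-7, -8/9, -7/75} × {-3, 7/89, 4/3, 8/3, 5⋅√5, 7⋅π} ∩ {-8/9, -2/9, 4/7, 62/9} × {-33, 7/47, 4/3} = {-8/9} × {4/3}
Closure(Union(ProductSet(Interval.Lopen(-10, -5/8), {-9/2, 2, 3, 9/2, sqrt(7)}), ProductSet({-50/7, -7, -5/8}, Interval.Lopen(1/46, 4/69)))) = Union(ProductSet({-50/7, -7, -5/8}, Interval(1/46, 4/69)), ProductSet(Interval(-10, -5/8), {-9/2, 2, 3, 9/2, sqrt(7)}))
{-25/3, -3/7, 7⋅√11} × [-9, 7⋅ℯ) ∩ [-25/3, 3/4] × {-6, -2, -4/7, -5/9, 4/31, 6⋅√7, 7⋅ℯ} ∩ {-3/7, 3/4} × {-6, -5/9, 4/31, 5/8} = {-3/7} × {-6, -5/9, 4/31}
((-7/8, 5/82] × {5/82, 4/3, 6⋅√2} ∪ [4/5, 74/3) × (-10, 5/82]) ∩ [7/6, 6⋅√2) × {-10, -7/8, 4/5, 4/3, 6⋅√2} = [7/6, 6⋅√2) × {-7/8}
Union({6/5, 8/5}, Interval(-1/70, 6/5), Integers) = Union({8/5}, Integers, Interval(-1/70, 6/5))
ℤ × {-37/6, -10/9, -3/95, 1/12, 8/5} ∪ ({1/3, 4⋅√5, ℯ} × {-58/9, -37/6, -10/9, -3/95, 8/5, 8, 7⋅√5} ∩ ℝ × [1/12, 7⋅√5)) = (ℤ × {-37/6, -10/9, -3/95, 1/12, 8/5}) ∪ ({1/3, 4⋅√5, ℯ} × {8/5, 8})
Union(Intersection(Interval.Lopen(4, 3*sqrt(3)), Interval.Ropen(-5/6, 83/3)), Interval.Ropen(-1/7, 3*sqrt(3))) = Interval(-1/7, 3*sqrt(3))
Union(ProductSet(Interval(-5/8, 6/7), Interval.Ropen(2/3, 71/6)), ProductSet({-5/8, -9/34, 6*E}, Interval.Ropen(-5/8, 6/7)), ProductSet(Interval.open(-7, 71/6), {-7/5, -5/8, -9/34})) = Union(ProductSet({-5/8, -9/34, 6*E}, Interval.Ropen(-5/8, 6/7)), ProductSet(Interval.open(-7, 71/6), {-7/5, -5/8, -9/34}), ProductSet(Interval(-5/8, 6/7), Interval.Ropen(2/3, 71/6)))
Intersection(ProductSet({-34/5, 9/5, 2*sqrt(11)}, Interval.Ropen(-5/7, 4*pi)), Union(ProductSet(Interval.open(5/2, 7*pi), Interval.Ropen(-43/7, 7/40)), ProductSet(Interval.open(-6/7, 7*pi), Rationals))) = Union(ProductSet({2*sqrt(11)}, Interval.Ropen(-5/7, 7/40)), ProductSet({9/5, 2*sqrt(11)}, Intersection(Interval.Ropen(-5/7, 4*pi), Rationals)))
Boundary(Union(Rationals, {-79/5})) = Reals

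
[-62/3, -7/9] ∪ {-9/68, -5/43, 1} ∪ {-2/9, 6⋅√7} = [-62/3, -7/9] ∪ {-2/9, -9/68, -5/43, 1, 6⋅√7}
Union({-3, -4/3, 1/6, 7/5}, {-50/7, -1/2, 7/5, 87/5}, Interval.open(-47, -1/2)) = Union({1/6, 7/5, 87/5}, Interval.Lopen(-47, -1/2))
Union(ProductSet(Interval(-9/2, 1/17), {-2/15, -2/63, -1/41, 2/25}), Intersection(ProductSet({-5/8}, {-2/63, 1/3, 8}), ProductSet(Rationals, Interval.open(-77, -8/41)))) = ProductSet(Interval(-9/2, 1/17), {-2/15, -2/63, -1/41, 2/25})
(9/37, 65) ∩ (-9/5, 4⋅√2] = (9/37, 4⋅√2]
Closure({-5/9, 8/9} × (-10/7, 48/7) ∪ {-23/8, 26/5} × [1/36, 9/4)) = ({-23/8, 26/5} × [1/36, 9/4]) ∪ ({-5/9, 8/9} × [-10/7, 48/7])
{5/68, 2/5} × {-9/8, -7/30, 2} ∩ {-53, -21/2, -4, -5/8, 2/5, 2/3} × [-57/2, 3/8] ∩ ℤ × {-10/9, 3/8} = ∅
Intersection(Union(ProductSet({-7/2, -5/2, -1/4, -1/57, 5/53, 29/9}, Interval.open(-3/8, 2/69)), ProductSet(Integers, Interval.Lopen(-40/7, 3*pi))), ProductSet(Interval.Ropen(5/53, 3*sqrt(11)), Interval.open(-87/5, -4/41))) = Union(ProductSet({5/53, 29/9}, Interval.open(-3/8, -4/41)), ProductSet(Range(1, 10, 1), Interval.open(-40/7, -4/41)))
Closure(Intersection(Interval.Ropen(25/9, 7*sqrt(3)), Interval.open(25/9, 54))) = Interval(25/9, 7*sqrt(3))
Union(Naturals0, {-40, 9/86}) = Union({-40, 9/86}, Naturals0)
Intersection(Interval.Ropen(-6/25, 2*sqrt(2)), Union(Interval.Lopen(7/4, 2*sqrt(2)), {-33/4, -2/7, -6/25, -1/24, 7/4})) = Union({-6/25, -1/24}, Interval.Ropen(7/4, 2*sqrt(2)))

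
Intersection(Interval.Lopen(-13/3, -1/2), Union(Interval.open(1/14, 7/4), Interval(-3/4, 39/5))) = Interval(-3/4, -1/2)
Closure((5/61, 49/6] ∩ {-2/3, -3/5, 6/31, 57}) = {6/31}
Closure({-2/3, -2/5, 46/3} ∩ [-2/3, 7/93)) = {-2/3, -2/5}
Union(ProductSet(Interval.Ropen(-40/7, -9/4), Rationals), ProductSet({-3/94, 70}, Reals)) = Union(ProductSet({-3/94, 70}, Reals), ProductSet(Interval.Ropen(-40/7, -9/4), Rationals))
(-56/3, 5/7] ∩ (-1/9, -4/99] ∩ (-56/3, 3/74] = (-1/9, -4/99]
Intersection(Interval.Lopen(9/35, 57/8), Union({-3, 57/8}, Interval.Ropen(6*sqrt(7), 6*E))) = {57/8}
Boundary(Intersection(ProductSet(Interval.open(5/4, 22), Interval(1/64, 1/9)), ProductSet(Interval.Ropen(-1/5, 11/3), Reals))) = Union(ProductSet({5/4, 11/3}, Interval(1/64, 1/9)), ProductSet(Interval(5/4, 11/3), {1/64, 1/9}))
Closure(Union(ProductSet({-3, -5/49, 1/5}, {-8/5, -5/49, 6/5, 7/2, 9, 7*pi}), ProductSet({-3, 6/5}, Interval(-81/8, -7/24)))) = Union(ProductSet({-3, 6/5}, Interval(-81/8, -7/24)), ProductSet({-3, -5/49, 1/5}, {-8/5, -5/49, 6/5, 7/2, 9, 7*pi}))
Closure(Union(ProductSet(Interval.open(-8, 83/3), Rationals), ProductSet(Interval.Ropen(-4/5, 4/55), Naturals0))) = ProductSet(Interval(-8, 83/3), Reals)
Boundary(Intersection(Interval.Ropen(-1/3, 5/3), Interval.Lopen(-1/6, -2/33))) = {-1/6, -2/33}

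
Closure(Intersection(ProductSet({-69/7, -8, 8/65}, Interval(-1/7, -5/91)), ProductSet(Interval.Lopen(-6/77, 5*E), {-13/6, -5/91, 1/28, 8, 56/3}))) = ProductSet({8/65}, {-5/91})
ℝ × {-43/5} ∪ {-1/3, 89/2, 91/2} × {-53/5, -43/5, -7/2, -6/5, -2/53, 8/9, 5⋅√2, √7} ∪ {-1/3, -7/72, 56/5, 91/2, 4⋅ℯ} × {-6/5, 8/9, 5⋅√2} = (ℝ × {-43/5}) ∪ ({-1/3, -7/72, 56/5, 91/2, 4⋅ℯ} × {-6/5, 8/9, 5⋅√2}) ∪ ({-1/3, 89/2, 91/2} × {-53/5, -43/5, -7/2, -6/5, -2/53, 8/9, 5⋅√2, √7})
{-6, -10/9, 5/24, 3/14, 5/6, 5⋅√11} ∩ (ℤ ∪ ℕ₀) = {-6}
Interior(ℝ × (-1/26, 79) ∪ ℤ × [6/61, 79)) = ℝ × (-1/26, 79)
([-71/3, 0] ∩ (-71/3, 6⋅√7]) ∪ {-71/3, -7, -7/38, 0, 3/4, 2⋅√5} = [-71/3, 0] ∪ {3/4, 2⋅√5}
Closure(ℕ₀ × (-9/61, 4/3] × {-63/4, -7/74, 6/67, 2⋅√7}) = ℕ₀ × [-9/61, 4/3] × {-63/4, -7/74, 6/67, 2⋅√7}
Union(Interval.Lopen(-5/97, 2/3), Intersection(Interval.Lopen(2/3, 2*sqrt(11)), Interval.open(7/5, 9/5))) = Union(Interval.Lopen(-5/97, 2/3), Interval.open(7/5, 9/5))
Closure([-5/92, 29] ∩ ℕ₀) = {0, 1, …, 29}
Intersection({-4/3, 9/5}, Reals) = {-4/3, 9/5}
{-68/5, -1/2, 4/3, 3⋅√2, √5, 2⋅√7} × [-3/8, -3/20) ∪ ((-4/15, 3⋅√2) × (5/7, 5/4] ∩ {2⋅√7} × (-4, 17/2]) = {-68/5, -1/2, 4/3, 3⋅√2, √5, 2⋅√7} × [-3/8, -3/20)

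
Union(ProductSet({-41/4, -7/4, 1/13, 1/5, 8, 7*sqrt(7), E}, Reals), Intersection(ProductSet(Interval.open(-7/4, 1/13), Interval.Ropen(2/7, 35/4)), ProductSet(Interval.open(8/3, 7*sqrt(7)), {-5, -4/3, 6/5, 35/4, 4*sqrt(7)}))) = ProductSet({-41/4, -7/4, 1/13, 1/5, 8, 7*sqrt(7), E}, Reals)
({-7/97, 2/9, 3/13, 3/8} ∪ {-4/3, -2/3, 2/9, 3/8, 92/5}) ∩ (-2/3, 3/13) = {-7/97, 2/9}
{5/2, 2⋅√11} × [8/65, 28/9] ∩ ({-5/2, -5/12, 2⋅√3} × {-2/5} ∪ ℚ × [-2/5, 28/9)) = {5/2} × [8/65, 28/9)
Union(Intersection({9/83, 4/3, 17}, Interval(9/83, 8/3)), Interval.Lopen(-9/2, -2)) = Union({9/83, 4/3}, Interval.Lopen(-9/2, -2))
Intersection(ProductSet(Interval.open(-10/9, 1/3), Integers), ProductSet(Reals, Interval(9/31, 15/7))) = ProductSet(Interval.open(-10/9, 1/3), Range(1, 3, 1))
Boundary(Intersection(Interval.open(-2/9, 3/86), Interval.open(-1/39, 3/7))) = {-1/39, 3/86}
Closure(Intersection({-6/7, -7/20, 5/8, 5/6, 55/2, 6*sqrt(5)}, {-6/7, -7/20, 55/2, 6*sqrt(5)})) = {-6/7, -7/20, 55/2, 6*sqrt(5)}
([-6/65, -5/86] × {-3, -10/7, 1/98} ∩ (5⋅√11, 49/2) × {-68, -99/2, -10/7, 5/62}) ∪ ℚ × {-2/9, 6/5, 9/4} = ℚ × {-2/9, 6/5, 9/4}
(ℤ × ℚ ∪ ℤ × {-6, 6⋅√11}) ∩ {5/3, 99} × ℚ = {99} × ℚ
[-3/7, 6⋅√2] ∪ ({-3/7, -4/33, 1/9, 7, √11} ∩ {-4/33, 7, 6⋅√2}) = [-3/7, 6⋅√2]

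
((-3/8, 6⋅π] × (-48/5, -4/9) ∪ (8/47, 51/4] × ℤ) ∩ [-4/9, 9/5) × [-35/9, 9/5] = ((8/47, 9/5) × {-3, -2, …, 1}) ∪ ((-3/8, 9/5) × [-35/9, -4/9))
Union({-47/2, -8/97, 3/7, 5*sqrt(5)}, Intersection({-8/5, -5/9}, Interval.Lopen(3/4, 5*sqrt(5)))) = {-47/2, -8/97, 3/7, 5*sqrt(5)}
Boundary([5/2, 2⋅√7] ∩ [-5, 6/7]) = ∅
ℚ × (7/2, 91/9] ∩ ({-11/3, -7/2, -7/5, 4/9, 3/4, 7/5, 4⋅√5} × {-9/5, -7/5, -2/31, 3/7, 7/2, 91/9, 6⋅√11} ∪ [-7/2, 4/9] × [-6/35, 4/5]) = {-11/3, -7/2, -7/5, 4/9, 3/4, 7/5} × {91/9}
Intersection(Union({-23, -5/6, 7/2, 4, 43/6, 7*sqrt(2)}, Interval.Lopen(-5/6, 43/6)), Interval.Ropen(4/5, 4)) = Interval.Ropen(4/5, 4)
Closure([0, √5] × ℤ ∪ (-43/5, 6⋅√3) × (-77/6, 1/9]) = ([0, √5] × ℤ) ∪ ({-43/5, 6⋅√3} × [-77/6, 1/9]) ∪ ([-43/5, 6⋅√3] × {-77/6, 1/9}) ∪ ((-43/5, 6⋅√3) × (-77/6, 1/9])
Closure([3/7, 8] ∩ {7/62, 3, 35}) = {3}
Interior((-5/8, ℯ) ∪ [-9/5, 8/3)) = (-9/5, ℯ)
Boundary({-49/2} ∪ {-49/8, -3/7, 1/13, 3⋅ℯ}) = {-49/2, -49/8, -3/7, 1/13, 3⋅ℯ}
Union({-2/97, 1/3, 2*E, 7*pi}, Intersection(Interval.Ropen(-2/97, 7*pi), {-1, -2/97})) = {-2/97, 1/3, 2*E, 7*pi}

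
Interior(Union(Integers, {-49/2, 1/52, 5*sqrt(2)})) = EmptySet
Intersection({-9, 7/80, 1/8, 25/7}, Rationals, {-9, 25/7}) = {-9, 25/7}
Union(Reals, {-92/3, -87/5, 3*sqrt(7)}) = Reals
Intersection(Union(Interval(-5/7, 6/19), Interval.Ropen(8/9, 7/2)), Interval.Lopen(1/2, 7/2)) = Interval.Ropen(8/9, 7/2)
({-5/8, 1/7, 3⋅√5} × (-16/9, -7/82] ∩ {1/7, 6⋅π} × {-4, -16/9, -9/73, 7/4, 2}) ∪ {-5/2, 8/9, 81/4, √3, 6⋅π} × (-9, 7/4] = ({1/7} × {-9/73}) ∪ ({-5/2, 8/9, 81/4, √3, 6⋅π} × (-9, 7/4])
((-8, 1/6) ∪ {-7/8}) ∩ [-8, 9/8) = (-8, 1/6)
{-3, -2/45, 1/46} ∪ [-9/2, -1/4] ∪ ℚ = ℚ ∪ [-9/2, -1/4]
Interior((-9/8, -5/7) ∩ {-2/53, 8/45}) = ∅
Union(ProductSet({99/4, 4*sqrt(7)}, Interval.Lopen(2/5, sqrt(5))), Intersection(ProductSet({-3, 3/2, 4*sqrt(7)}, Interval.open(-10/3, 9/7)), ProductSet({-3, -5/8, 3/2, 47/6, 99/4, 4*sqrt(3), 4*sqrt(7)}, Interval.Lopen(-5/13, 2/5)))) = Union(ProductSet({99/4, 4*sqrt(7)}, Interval.Lopen(2/5, sqrt(5))), ProductSet({-3, 3/2, 4*sqrt(7)}, Interval.Lopen(-5/13, 2/5)))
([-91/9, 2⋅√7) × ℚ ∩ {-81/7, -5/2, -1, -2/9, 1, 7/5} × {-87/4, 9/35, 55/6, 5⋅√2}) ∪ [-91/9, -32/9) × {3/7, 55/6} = ([-91/9, -32/9) × {3/7, 55/6}) ∪ ({-5/2, -1, -2/9, 1, 7/5} × {-87/4, 9/35, 55/6})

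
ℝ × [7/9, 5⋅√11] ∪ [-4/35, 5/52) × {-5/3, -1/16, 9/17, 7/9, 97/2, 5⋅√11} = (ℝ × [7/9, 5⋅√11]) ∪ ([-4/35, 5/52) × {-5/3, -1/16, 9/17, 7/9, 97/2, 5⋅√11})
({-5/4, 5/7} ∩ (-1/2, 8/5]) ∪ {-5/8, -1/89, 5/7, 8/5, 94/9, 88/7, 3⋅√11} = {-5/8, -1/89, 5/7, 8/5, 94/9, 88/7, 3⋅√11}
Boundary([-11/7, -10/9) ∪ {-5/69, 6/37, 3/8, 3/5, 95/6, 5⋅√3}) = {-11/7, -10/9, -5/69, 6/37, 3/8, 3/5, 95/6, 5⋅√3}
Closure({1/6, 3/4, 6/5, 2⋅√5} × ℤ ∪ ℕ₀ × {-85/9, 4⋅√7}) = (ℕ₀ × {-85/9, 4⋅√7}) ∪ ({1/6, 3/4, 6/5, 2⋅√5} × ℤ)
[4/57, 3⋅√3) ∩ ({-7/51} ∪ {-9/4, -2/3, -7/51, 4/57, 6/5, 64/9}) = {4/57, 6/5}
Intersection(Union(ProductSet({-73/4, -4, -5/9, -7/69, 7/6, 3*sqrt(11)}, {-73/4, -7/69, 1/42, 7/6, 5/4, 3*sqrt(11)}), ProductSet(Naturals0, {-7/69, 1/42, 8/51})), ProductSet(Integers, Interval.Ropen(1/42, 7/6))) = Union(ProductSet({-4}, {1/42}), ProductSet(Naturals0, {1/42, 8/51}))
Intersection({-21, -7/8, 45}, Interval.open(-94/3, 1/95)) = {-21, -7/8}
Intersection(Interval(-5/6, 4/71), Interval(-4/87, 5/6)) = Interval(-4/87, 4/71)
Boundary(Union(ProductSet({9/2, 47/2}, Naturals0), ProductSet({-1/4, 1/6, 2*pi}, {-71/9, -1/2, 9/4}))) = Union(ProductSet({9/2, 47/2}, Naturals0), ProductSet({-1/4, 1/6, 2*pi}, {-71/9, -1/2, 9/4}))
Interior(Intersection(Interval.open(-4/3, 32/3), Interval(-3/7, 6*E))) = Interval.open(-3/7, 32/3)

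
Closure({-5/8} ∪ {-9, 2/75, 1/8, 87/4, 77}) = {-9, -5/8, 2/75, 1/8, 87/4, 77}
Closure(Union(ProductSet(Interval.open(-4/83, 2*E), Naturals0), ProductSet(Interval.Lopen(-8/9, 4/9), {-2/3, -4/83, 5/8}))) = Union(ProductSet(Interval(-8/9, 4/9), {-2/3, -4/83, 5/8}), ProductSet(Interval(-4/83, 2*E), Naturals0))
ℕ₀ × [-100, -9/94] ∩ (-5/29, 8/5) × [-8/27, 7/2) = {0, 1} × [-8/27, -9/94]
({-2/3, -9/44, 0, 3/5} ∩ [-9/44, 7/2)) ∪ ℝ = ℝ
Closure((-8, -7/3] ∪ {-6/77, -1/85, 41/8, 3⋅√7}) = [-8, -7/3] ∪ {-6/77, -1/85, 41/8, 3⋅√7}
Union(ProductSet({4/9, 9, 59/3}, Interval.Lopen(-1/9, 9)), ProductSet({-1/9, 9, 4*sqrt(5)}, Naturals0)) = Union(ProductSet({-1/9, 9, 4*sqrt(5)}, Naturals0), ProductSet({4/9, 9, 59/3}, Interval.Lopen(-1/9, 9)))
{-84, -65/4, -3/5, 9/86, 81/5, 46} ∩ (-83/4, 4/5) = {-65/4, -3/5, 9/86}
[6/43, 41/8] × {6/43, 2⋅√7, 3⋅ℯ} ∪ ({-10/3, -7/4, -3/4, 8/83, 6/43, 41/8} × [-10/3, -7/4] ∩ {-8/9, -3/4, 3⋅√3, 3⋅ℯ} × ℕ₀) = [6/43, 41/8] × {6/43, 2⋅√7, 3⋅ℯ}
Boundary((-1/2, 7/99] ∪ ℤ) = {-1/2, 7/99} ∪ (ℤ \ (-1/2, 7/99))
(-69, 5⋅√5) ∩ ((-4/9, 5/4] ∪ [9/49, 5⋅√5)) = (-4/9, 5⋅√5)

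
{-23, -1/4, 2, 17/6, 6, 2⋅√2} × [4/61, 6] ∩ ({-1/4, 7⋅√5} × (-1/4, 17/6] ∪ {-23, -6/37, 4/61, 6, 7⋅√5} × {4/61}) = ({-23, 6} × {4/61}) ∪ ({-1/4} × [4/61, 17/6])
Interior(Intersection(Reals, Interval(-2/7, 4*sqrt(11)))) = Interval.open(-2/7, 4*sqrt(11))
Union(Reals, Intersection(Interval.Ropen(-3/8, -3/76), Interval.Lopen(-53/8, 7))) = Interval(-oo, oo)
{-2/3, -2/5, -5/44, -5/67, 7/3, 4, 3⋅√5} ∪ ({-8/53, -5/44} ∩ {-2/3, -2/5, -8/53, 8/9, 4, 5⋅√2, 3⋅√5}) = {-2/3, -2/5, -8/53, -5/44, -5/67, 7/3, 4, 3⋅√5}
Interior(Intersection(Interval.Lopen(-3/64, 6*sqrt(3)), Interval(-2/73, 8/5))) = Interval.open(-2/73, 8/5)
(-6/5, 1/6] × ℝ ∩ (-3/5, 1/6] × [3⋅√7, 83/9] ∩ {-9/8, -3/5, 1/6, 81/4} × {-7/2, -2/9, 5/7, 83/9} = {1/6} × {83/9}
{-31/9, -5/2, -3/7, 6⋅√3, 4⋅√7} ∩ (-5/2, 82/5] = {-3/7, 6⋅√3, 4⋅√7}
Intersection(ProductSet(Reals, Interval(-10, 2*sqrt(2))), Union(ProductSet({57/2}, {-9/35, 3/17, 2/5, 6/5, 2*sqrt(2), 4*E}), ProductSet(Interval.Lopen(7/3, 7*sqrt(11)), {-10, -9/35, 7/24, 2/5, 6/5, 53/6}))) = Union(ProductSet({57/2}, {-9/35, 3/17, 2/5, 6/5, 2*sqrt(2)}), ProductSet(Interval.Lopen(7/3, 7*sqrt(11)), {-10, -9/35, 7/24, 2/5, 6/5}))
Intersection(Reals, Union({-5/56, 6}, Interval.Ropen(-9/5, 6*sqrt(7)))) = Interval.Ropen(-9/5, 6*sqrt(7))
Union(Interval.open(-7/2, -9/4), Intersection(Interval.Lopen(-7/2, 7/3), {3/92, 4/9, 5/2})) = Union({3/92, 4/9}, Interval.open(-7/2, -9/4))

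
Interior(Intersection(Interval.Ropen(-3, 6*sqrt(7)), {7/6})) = EmptySet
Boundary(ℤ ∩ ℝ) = ℤ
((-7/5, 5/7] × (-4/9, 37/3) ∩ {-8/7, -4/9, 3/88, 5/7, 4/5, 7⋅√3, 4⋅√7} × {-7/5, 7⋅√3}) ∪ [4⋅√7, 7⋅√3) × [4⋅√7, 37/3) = ({-8/7, -4/9, 3/88, 5/7} × {7⋅√3}) ∪ ([4⋅√7, 7⋅√3) × [4⋅√7, 37/3))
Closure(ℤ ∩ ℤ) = ℤ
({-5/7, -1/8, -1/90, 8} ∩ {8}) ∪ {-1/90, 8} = {-1/90, 8}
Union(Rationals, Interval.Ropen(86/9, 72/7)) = Union(Interval(86/9, 72/7), Rationals)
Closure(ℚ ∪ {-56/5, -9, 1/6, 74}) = ℝ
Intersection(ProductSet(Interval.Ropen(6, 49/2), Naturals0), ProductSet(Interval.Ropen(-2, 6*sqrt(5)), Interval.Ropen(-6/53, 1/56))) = ProductSet(Interval.Ropen(6, 6*sqrt(5)), Range(0, 1, 1))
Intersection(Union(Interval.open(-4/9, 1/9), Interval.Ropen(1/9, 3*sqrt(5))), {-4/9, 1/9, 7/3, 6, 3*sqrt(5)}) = {1/9, 7/3, 6}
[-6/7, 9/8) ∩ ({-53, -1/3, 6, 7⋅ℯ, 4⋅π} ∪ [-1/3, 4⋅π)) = [-1/3, 9/8)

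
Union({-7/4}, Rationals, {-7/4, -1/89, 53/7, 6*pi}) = Union({6*pi}, Rationals)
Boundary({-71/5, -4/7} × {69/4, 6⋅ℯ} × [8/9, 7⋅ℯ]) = {-71/5, -4/7} × {69/4, 6⋅ℯ} × [8/9, 7⋅ℯ]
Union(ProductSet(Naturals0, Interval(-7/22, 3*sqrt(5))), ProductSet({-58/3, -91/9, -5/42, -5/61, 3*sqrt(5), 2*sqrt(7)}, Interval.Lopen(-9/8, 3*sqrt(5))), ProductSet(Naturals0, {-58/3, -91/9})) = Union(ProductSet({-58/3, -91/9, -5/42, -5/61, 3*sqrt(5), 2*sqrt(7)}, Interval.Lopen(-9/8, 3*sqrt(5))), ProductSet(Naturals0, Union({-58/3, -91/9}, Interval(-7/22, 3*sqrt(5)))))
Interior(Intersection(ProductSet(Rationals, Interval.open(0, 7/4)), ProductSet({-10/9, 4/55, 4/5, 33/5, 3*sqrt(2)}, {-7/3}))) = EmptySet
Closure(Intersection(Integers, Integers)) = Integers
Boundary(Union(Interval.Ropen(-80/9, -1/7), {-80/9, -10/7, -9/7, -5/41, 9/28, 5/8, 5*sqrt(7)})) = {-80/9, -1/7, -5/41, 9/28, 5/8, 5*sqrt(7)}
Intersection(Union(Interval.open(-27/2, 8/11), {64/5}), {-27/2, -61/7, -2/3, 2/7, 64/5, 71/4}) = {-61/7, -2/3, 2/7, 64/5}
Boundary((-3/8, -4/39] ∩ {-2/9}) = {-2/9}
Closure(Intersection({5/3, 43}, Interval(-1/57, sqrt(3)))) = {5/3}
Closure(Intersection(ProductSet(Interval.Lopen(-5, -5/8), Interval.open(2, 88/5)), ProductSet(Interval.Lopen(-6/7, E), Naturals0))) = ProductSet(Interval(-6/7, -5/8), Range(3, 18, 1))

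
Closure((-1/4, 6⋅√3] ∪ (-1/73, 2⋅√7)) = [-1/4, 6⋅√3]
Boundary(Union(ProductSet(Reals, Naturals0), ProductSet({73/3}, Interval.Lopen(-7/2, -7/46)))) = Union(ProductSet({73/3}, Interval(-7/2, -7/46)), ProductSet(Reals, Naturals0))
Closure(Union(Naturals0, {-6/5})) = Union({-6/5}, Naturals0)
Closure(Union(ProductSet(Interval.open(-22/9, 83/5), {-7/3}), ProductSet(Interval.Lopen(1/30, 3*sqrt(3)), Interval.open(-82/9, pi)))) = Union(ProductSet({1/30, 3*sqrt(3)}, Interval(-82/9, pi)), ProductSet(Interval(-22/9, 83/5), {-7/3}), ProductSet(Interval(1/30, 3*sqrt(3)), {-82/9, pi}), ProductSet(Interval.Lopen(1/30, 3*sqrt(3)), Interval.open(-82/9, pi)))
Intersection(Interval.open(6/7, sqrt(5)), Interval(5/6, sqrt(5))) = Interval.open(6/7, sqrt(5))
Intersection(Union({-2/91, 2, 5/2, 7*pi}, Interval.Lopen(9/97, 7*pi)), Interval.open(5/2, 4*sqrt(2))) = Interval.open(5/2, 4*sqrt(2))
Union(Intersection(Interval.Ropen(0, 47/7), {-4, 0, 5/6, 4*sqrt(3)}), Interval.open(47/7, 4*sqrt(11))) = Union({0, 5/6}, Interval.open(47/7, 4*sqrt(11)))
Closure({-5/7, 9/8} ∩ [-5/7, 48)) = {-5/7, 9/8}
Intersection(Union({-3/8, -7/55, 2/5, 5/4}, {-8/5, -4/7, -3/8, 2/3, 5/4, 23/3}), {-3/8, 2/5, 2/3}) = {-3/8, 2/5, 2/3}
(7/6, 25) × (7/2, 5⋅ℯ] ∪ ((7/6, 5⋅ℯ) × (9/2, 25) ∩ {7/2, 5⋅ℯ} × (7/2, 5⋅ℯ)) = (7/6, 25) × (7/2, 5⋅ℯ]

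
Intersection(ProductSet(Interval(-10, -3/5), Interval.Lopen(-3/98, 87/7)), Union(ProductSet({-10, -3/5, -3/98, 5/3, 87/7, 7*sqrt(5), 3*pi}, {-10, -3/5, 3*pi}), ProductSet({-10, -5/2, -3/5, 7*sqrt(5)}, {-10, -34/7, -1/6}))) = ProductSet({-10, -3/5}, {3*pi})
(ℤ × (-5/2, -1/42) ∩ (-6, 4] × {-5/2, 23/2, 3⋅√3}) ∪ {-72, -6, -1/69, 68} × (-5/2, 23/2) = {-72, -6, -1/69, 68} × (-5/2, 23/2)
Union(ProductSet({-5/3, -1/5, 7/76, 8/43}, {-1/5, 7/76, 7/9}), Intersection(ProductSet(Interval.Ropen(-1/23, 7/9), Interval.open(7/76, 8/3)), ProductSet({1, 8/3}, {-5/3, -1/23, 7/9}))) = ProductSet({-5/3, -1/5, 7/76, 8/43}, {-1/5, 7/76, 7/9})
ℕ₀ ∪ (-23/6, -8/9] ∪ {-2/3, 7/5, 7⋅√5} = (-23/6, -8/9] ∪ {-2/3, 7/5, 7⋅√5} ∪ ℕ₀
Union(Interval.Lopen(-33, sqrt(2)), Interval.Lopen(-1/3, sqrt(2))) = Interval.Lopen(-33, sqrt(2))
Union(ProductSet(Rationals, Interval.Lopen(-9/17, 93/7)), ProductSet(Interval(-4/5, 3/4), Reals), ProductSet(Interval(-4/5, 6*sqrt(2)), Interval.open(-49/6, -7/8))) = Union(ProductSet(Interval(-4/5, 3/4), Reals), ProductSet(Interval(-4/5, 6*sqrt(2)), Interval.open(-49/6, -7/8)), ProductSet(Rationals, Interval.Lopen(-9/17, 93/7)))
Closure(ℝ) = ℝ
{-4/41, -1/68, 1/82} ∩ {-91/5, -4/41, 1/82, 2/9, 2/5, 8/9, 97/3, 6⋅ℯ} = {-4/41, 1/82}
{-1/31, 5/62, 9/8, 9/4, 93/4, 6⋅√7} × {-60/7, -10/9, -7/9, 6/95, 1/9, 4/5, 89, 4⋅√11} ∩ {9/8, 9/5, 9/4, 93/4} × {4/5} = {9/8, 9/4, 93/4} × {4/5}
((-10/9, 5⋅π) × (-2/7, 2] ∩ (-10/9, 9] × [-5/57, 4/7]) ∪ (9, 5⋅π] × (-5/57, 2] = ((-10/9, 9] × [-5/57, 4/7]) ∪ ((9, 5⋅π] × (-5/57, 2])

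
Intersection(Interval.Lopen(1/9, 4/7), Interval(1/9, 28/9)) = Interval.Lopen(1/9, 4/7)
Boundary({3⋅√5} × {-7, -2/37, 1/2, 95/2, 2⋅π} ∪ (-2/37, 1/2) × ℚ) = ([-2/37, 1/2] × ℝ) ∪ ({3⋅√5} × {-7, -2/37, 1/2, 95/2, 2⋅π})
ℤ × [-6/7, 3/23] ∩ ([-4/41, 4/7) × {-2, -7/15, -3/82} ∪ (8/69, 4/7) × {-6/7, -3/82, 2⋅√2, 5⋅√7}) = {0} × {-7/15, -3/82}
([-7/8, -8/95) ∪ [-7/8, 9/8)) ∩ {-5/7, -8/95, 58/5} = {-5/7, -8/95}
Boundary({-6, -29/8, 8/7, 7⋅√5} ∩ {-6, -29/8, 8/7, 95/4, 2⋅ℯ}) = {-6, -29/8, 8/7}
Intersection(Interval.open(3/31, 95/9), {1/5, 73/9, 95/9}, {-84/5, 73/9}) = {73/9}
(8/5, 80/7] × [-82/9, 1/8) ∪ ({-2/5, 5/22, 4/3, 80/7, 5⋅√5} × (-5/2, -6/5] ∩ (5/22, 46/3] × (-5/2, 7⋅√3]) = ((8/5, 80/7] × [-82/9, 1/8)) ∪ ({4/3, 80/7, 5⋅√5} × (-5/2, -6/5])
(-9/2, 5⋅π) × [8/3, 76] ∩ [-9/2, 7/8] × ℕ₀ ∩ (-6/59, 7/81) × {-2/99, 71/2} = ∅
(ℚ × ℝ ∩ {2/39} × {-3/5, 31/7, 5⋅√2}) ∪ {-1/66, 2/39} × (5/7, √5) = ({2/39} × {-3/5, 31/7, 5⋅√2}) ∪ ({-1/66, 2/39} × (5/7, √5))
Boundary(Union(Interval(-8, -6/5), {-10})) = {-10, -8, -6/5}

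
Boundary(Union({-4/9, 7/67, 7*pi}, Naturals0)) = Union({-4/9, 7/67, 7*pi}, Naturals0)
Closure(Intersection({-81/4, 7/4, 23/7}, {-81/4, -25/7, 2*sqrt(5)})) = {-81/4}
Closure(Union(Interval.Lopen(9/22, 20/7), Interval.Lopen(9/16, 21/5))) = Interval(9/22, 21/5)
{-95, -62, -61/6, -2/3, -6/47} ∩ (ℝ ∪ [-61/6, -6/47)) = {-95, -62, -61/6, -2/3, -6/47}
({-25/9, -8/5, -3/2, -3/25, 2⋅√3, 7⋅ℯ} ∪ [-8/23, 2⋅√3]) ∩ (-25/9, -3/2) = {-8/5}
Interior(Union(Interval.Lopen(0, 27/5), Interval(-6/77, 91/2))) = Interval.open(-6/77, 91/2)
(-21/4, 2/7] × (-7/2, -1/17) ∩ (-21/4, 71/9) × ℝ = (-21/4, 2/7] × (-7/2, -1/17)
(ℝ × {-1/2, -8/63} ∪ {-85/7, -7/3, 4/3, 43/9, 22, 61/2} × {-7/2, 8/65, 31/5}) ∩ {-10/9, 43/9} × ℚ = ({43/9} × {-7/2, 8/65, 31/5}) ∪ ({-10/9, 43/9} × {-1/2, -8/63})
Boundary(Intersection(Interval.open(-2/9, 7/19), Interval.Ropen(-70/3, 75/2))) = {-2/9, 7/19}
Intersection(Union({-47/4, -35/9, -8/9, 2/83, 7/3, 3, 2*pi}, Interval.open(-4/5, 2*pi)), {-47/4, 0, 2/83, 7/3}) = {-47/4, 0, 2/83, 7/3}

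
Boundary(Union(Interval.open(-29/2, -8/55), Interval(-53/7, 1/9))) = {-29/2, 1/9}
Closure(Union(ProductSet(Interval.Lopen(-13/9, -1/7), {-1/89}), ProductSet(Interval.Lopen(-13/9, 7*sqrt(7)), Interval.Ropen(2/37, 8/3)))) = Union(ProductSet({-13/9, 7*sqrt(7)}, Interval(2/37, 8/3)), ProductSet(Interval(-13/9, -1/7), {-1/89}), ProductSet(Interval(-13/9, 7*sqrt(7)), {2/37, 8/3}), ProductSet(Interval.Lopen(-13/9, 7*sqrt(7)), Interval.Ropen(2/37, 8/3)))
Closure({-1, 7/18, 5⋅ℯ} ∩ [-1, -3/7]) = {-1}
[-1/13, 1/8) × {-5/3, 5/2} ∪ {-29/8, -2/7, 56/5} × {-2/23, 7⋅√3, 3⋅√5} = ([-1/13, 1/8) × {-5/3, 5/2}) ∪ ({-29/8, -2/7, 56/5} × {-2/23, 7⋅√3, 3⋅√5})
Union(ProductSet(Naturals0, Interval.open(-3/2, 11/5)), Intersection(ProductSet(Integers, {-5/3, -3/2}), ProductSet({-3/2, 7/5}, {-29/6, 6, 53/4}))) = ProductSet(Naturals0, Interval.open(-3/2, 11/5))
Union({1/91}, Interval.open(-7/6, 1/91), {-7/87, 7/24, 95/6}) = Union({7/24, 95/6}, Interval.Lopen(-7/6, 1/91))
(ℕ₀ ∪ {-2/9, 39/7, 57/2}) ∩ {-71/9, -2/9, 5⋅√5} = {-2/9}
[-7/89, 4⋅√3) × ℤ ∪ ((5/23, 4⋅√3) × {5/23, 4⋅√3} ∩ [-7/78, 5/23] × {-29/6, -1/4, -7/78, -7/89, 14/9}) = [-7/89, 4⋅√3) × ℤ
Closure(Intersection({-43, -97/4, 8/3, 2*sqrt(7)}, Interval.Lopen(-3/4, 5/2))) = EmptySet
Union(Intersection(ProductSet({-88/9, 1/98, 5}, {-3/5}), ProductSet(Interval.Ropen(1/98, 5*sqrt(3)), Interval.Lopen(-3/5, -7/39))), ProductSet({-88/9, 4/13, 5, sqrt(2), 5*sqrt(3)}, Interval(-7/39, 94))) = ProductSet({-88/9, 4/13, 5, sqrt(2), 5*sqrt(3)}, Interval(-7/39, 94))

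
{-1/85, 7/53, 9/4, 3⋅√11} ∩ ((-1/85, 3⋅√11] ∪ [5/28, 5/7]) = {7/53, 9/4, 3⋅√11}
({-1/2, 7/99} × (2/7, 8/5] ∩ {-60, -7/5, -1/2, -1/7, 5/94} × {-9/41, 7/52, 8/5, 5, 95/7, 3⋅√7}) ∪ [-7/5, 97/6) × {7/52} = ({-1/2} × {8/5}) ∪ ([-7/5, 97/6) × {7/52})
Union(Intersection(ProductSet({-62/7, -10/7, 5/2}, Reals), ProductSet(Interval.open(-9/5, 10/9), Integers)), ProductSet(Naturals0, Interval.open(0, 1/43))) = Union(ProductSet({-10/7}, Integers), ProductSet(Naturals0, Interval.open(0, 1/43)))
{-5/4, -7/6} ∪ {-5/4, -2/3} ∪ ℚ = ℚ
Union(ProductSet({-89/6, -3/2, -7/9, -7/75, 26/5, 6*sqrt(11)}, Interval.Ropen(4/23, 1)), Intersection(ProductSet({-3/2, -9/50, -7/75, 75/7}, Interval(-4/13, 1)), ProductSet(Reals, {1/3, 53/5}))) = Union(ProductSet({-3/2, -9/50, -7/75, 75/7}, {1/3}), ProductSet({-89/6, -3/2, -7/9, -7/75, 26/5, 6*sqrt(11)}, Interval.Ropen(4/23, 1)))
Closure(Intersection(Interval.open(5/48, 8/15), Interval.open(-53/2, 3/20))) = Interval(5/48, 3/20)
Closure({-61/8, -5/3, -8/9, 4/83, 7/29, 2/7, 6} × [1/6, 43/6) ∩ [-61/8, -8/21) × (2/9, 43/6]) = {-61/8, -5/3, -8/9} × [2/9, 43/6]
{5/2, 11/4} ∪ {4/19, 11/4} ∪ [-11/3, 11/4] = [-11/3, 11/4]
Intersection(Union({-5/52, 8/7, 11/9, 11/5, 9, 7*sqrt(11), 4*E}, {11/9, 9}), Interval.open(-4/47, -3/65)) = EmptySet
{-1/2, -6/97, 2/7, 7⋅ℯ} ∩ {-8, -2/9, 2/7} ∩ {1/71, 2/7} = {2/7}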